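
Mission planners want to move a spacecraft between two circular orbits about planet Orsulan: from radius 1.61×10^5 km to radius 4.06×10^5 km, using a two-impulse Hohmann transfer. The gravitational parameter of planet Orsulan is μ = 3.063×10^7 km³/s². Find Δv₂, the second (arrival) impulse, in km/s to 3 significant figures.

Semi-major axis of the transfer orbit: a_t = (1.610×10^5 + 4.060×10^5)/2 = 2.835×10^5 km.
Circular speed at r = 4.060×10^5 km: v_c = √(μ/r) = 8.686 km/s.
Vis-viva on the transfer ellipse at r = 4.060×10^5 km gives v_t = √[μ(2/r − 1/a_t)] = 6.546 km/s.
Δv₂ = |v_t − v_c| = |6.546 − 8.686| = 2.140 km/s.

Δv₂ = 2.14 km/s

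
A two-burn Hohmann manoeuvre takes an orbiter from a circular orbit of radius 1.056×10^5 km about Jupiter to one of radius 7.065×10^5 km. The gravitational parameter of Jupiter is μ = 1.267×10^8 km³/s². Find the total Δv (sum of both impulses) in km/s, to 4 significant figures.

The Hohmann ellipse has a_t = (r₁ + r₂)/2 = 4.0605×10^5 km.
At r₁ the circular-orbit speed is v₁ = √(μ/r₁) = 34.64 km/s.
Transfer-orbit speed at r₁ (vis-viva): v_p = √[μ(2/r₁ − 1/a_t)] = 45.69 km/s.
First burn Δv₁ = |v_p − v₁| = 11.05 km/s.
At r₂, v₂ = √(μ/r₂) = 13.3916 km/s.
Transfer-orbit speed at r₂: v_a = √[μ(2/r₂ − 1/a_t)] = 6.82927 km/s.
Second burn Δv₂ = |v₂ − v_a| = 6.562 km/s.
Δv = Δv₁ + Δv₂ = 11.05 + 6.562 = 17.61 km/s.

Δv = 17.61 km/s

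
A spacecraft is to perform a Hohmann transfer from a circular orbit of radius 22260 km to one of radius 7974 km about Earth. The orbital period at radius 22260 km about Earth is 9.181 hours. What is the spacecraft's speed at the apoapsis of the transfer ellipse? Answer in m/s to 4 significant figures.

v = 3073 m/s

From Kepler's third law T² = 4π²r³/μ at r = 22260 km, T = 9.181 hours = 9.181 × 3600 s = 33051.6 s: μ = 4π²r³/T² = 3.98612×10^5 km³/s².
The Hohmann ellipse has a_t = (r₁ + r₂)/2 = 15117 km.
The apoapsis of the transfer ellipse is at r = 22260 km.
Applying v² = μ(2/r − 1/a_t): v = 3.073 km/s.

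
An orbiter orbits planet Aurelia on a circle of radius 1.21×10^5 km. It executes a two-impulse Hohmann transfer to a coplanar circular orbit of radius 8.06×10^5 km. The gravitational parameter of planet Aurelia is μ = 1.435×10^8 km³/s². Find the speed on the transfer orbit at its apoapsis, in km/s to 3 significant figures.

v = 6.82 km/s

Transfer-ellipse semi-major axis a_t = (r₁ + r₂)/2 = (1.210×10^5 + 8.060×10^5)/2 = 4.635×10^5 km.
At apoapsis, r = 8.060×10^5 km.
From the vis-viva equation, v = √[μ(2/r − 1/a_t)] = 6.818 km/s.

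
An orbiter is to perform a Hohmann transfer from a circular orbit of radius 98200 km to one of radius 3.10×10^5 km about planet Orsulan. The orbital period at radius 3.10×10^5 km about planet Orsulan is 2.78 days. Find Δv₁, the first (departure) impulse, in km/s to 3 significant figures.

Δv₁ = 3.35 km/s

From Kepler's third law T² = 4π²r³/μ at r = 3.10×10^5 km, T = 2.78 days = 2.78 × 86400 s = 2.40192×10^5 s: μ = 4π²r³/T² = 2.03858×10^7 km³/s².
The Hohmann ellipse has a_t = (r₁ + r₂)/2 = 2.041×10^5 km.
Circular speed at r = 98200 km: v_c = √(μ/r) = 14.408 km/s.
Transfer-orbit speed at the same r (vis-viva, a = a_t): v_t = √[μ(2/r − 1/a_t)] = 17.757 km/s.
Δv₁ = |v_t − v_c| = |17.757 − 14.408| = 3.349 km/s.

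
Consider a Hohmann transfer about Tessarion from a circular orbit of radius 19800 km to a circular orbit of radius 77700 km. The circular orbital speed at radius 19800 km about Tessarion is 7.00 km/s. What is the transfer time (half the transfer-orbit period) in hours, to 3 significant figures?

From the circular-orbit relation v² = μ/r at r = 19800 km: μ = v²r = (7.00)² × 19800 = 9.70200×10^5 km³/s².
Transfer-ellipse semi-major axis a_t = (r₁ + r₂)/2 = (19800 + 77700)/2 = 48750 km.
Half the transfer-orbit period gives t = π√(a_t³/μ) = 34330 s.
Converting: 34330 s ÷ 3600 s/hour = 9.54 hours.

t = 9.54 hours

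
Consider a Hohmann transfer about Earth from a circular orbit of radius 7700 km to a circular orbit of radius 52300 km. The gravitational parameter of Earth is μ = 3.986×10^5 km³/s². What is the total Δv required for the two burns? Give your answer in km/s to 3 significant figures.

Δv = 3.67 km/s

The Hohmann ellipse has a_t = (r₁ + r₂)/2 = 30000 km.
Circular speed at r₁: v₁ = √(μ/r₁) = √(3.986×10^5/7700) = 7.195 km/s.
Transfer-orbit speed at r₁ (vis-viva): v_p = √[μ(2/r₁ − 1/a_t)] = 9.500 km/s.
First burn Δv₁ = |v_p − v₁| = 2.305 km/s.
At r₂, v₂ = √(μ/r₂) = 2.761 km/s.
Transfer-orbit speed at r₂: v_a = √[μ(2/r₂ − 1/a_t)] = 1.399 km/s.
Second burn Δv₂ = |v₂ − v_a| = 1.362 km/s.
Total Δv = Δv₁ + Δv₂ = 3.667 km/s.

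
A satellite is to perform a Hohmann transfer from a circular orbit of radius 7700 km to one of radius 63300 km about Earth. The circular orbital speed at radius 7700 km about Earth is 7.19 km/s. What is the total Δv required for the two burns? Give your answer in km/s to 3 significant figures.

Δv = 3.75 km/s

From the circular-orbit relation v² = μ/r at r = 7700 km: μ = v²r = (7.19)² × 7700 = 3.98060×10^5 km³/s².
Transfer-ellipse semi-major axis a_t = (r₁ + r₂)/2 = (7700 + 63300)/2 = 35500 km.
At r₁ the circular-orbit speed is v₁ = √(μ/r₁) = 7.190 km/s.
On the transfer ellipse at r₁, vis-viva gives v_p = √[μ(2/r₁ − 1/a_t)] = 9.601 km/s.
First burn Δv₁ = |v_p − v₁| = 2.411 km/s.
Circular speed at r₂: v₂ = √(μ/r₂) = 2.508 km/s.
Transfer-orbit speed at r₂: v_a = √[μ(2/r₂ − 1/a_t)] = 1.168 km/s.
Second burn Δv₂ = |v₂ − v_a| = 1.340 km/s.
Total Δv = Δv₁ + Δv₂ = 3.751 km/s.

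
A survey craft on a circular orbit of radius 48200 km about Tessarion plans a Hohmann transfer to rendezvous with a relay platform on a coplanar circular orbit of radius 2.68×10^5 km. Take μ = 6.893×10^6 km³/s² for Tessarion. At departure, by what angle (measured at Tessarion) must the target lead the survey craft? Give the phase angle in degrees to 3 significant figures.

φ = 98.4°

The Hohmann ellipse has a_t = (r₁ + r₂)/2 = 1.581×10^5 km.
The half-period of the transfer ellipse is t = π√(a_t³/μ) = 75222 s.
The target's mean motion on its circular orbit is ω₂ = √(μ/r₂³) = 1.8924×10^-5 rad/s.
Angle swept by the target during transfer: ω₂·t = 1.4235 rad = 81.56°.
Arrival is 180° from departure on the ellipse, so φ = 180° − 81.56° = 98.4°.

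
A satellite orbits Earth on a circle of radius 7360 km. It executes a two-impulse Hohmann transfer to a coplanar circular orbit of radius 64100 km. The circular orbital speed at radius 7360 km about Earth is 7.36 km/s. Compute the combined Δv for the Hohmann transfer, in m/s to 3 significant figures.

Δv = 3860 m/s

From the circular-orbit relation v² = μ/r at r = 7360 km: μ = v²r = (7.36)² × 7360 = 3.98688×10^5 km³/s².
Semi-major axis of the transfer orbit: a_t = (7360 + 64100)/2 = 35730 km.
Circular speed at r₁: v₁ = √(μ/r₁) = √(3.98688×10^5/7360) = 7.360 km/s.
On the transfer ellipse at r₁, vis-viva equation gives v_p = √[μ(2/r₁ − 1/a_t)] = 9.858 km/s.
First burn Δv₁ = |v_p − v₁| = 2.498 km/s.
At r₂, v₂ = √(μ/r₂) = 2.494 km/s.
Transfer-orbit speed at r₂: v_a = √[μ(2/r₂ − 1/a_t)] = 1.132 km/s.
Second burn Δv₂ = |v₂ − v_a| = 1.362 km/s.
Δv = Δv₁ + Δv₂ = 2.498 + 1.362 = 3.860 km/s.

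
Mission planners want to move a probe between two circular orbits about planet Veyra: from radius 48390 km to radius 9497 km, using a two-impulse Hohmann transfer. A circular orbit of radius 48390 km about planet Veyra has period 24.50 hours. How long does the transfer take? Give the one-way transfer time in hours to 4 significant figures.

t = 5.667 hours

From Kepler's third law T² = 4π²r³/μ at r = 48390 km, T = 24.50 hours = 24.50 × 3600 s = 88200 s: μ = 4π²r³/T² = 5.75029×10^5 km³/s².
The Hohmann ellipse has a_t = (r₁ + r₂)/2 = 28943.5 km.
Half the transfer-orbit period gives t = π√(a_t³/μ) = 20400 s.
Converting: 20400 s ÷ 3600 s/hour = 5.667 hours.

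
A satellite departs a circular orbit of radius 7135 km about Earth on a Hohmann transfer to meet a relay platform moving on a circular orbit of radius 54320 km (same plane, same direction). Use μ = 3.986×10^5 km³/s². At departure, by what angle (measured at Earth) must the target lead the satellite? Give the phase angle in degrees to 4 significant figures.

φ = 103.4°

The Hohmann ellipse has a_t = (r₁ + r₂)/2 = 30727.5 km.
The half-period of the transfer ellipse is t = π√(a_t³/μ) = 26802 s.
The target's mean motion on its circular orbit is ω₂ = √(μ/r₂³) = 4.9869×10^-5 rad/s.
Angle swept by the target during transfer: ω₂·t = 1.3366 rad = 76.58°.
The satellite traverses 180° on the transfer ellipse, so the target must lead by 180° − 76.58° = 103.4°.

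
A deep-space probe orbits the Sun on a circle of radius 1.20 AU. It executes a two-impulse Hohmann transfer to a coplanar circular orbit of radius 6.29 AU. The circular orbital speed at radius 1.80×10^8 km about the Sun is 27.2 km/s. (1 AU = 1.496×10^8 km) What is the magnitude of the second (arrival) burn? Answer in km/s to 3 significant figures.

From the circular-orbit relation v² = μ/r at r = 1.80×10^8 km: μ = v²r = (27.2)² × 1.80×10^8 = 1.33171×10^11 km³/s².
In km: r₁ = 1.20 × 1.496×10^8 = 1.7952×10^8 km; r₂ = 6.29 × 1.496×10^8 = 9.40984×10^8 km.
Semi-major axis of the transfer orbit: a_t = (1.7952×10^8 + 9.40984×10^8)/2 = 5.60252×10^8 km.
On the circular orbit at r = 9.40984×10^8 km, v_c = √(μ/r) = 11.896 km/s.
Vis-viva on the transfer ellipse at r = 9.40984×10^8 km gives v_t = √[μ(2/r − 1/a_t)] = 6.7341 km/s.
Δv₂ = |v_t − v_c| = |6.7341 − 11.896| = 5.162 km/s.

Δv₂ = 5.16 km/s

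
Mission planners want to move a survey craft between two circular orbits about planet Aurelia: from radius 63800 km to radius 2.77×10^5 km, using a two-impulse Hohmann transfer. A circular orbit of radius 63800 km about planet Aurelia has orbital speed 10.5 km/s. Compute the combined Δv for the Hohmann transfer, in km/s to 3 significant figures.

Δv = 4.84 km/s

From the circular-orbit relation v² = μ/r at r = 63800 km: μ = v²r = (10.5)² × 63800 = 7.03395×10^6 km³/s².
Transfer-ellipse semi-major axis a_t = (r₁ + r₂)/2 = (63800 + 2.770×10^5)/2 = 1.704×10^5 km.
At r₁ the circular-orbit speed is v₁ = √(μ/r₁) = 10.500 km/s.
On the transfer ellipse at r₁, v² = μ(2/r − 1/a) gives v_p = √[μ(2/r₁ − 1/a_t)] = 13.387 km/s.
First burn Δv₁ = |v_p − v₁| = 2.887 km/s.
At r₂, v₂ = √(μ/r₂) = 5.039 km/s.
Transfer-orbit speed at r₂: v_a = √[μ(2/r₂ − 1/a_t)] = 3.083 km/s.
Second burn Δv₂ = |v₂ − v_a| = 1.956 km/s.
Δv = Δv₁ + Δv₂ = 2.887 + 1.956 = 4.843 km/s.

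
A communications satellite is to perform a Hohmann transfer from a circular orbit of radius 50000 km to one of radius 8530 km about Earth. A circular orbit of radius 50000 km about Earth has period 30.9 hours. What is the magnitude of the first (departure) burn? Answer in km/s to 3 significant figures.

From Kepler's third law T² = 4π²r³/μ at r = 50000 km, T = 30.9 hours = 30.9 × 3600 s = 1.1124×10^5 s: μ = 4π²r³/T² = 3.98793×10^5 km³/s².
The Hohmann ellipse has a_t = (r₁ + r₂)/2 = 29265 km.
Circular speed at r = 50000 km: v_c = √(μ/r) = 2.824 km/s.
Transfer-orbit speed at the same r (vis-viva, a = a_t): v_t = √[μ(2/r − 1/a_t)] = 1.525 km/s.
Δv₁ = |v_t − v_c| = |1.525 − 2.824| = 1.299 km/s.

Δv₁ = 1.30 km/s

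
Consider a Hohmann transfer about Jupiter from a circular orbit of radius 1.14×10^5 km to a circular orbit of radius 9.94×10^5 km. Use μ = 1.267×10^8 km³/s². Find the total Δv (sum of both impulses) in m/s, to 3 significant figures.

Semi-major axis of the transfer orbit: a_t = (1.140×10^5 + 9.940×10^5)/2 = 5.540×10^5 km.
At r₁ the circular-orbit speed is v₁ = √(μ/r₁) = 33.34 km/s.
On the transfer ellipse at r₁, vis-viva gives v_p = √[μ(2/r₁ − 1/a_t)] = 44.66 km/s.
First burn Δv₁ = |v_p − v₁| = 11.32 km/s.
At r₂, v₂ = √(μ/r₂) = 11.29 km/s.
Transfer-orbit speed at r₂: v_a = √[μ(2/r₂ − 1/a_t)] = 5.121 km/s.
Second burn Δv₂ = |v₂ − v_a| = 6.169 km/s.
Total Δv = Δv₁ + Δv₂ = 17.49 km/s.

Δv = 17500 m/s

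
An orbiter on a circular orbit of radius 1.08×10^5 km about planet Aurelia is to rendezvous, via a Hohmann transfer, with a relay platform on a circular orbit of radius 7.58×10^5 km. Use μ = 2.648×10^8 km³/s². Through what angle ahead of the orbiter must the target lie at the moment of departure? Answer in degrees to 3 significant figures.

φ = 102°

Semi-major axis of the transfer orbit: a_t = (1.080×10^5 + 7.580×10^5)/2 = 4.330×10^5 km.
Transfer time t = π√(a_t³/μ) = 55007.6 s.
Target angular speed ω₂ = √(μ/r₂³) = 2.46578×10^-5 rad/s.
Angle swept by the target during transfer: ω₂·t = 1.35637 rad = 77.71°.
The orbiter traverses 180° on the transfer ellipse, so the target must lead by 180° − 77.71° = 102°.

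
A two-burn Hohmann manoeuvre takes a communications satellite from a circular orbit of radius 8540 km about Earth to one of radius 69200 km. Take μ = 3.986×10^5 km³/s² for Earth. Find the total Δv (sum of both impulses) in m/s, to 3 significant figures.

Semi-major axis of the transfer orbit: a_t = (8540 + 69200)/2 = 38870 km.
Circular speed at r₁: v₁ = √(μ/r₁) = √(3.986×10^5/8540) = 6.832 km/s.
On the transfer ellipse at r₁, v² = μ(2/r − 1/a) gives v_p = √[μ(2/r₁ − 1/a_t)] = 9.116 km/s.
First burn Δv₁ = |v_p − v₁| = 2.284 km/s.
Circular speed at r₂: v₂ = √(μ/r₂) = 2.400 km/s.
Transfer-orbit speed at r₂: v_a = √[μ(2/r₂ − 1/a_t)] = 1.125 km/s.
Second burn Δv₂ = |v₂ − v_a| = 1.275 km/s.
Δv = Δv₁ + Δv₂ = 2.284 + 1.275 = 3.559 km/s.

Δv = 3560 m/s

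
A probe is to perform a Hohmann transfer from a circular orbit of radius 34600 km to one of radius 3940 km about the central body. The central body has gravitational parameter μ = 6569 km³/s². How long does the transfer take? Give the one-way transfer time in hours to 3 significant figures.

Semi-major axis of the transfer orbit: a_t = (34600 + 3940)/2 = 19270 km.
Transfer time t = π√(a_t³/μ) = π√((19270)³ / 6569) = 1.037×10^5 s.
Converting: 1.037×10^5 s ÷ 3600 s/hour = 28.8 hours.

t = 28.8 hours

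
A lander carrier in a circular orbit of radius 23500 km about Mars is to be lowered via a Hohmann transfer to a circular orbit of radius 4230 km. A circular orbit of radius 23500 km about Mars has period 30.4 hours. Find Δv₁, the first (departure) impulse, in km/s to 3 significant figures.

Δv₁ = 0.604 km/s

From Kepler's third law T² = 4π²r³/μ at r = 23500 km, T = 30.4 hours = 30.4 × 3600 s = 1.0944×10^5 s: μ = 4π²r³/T² = 42777.1 km³/s².
Semi-major axis of the transfer orbit: a_t = (23500 + 4230)/2 = 13865 km.
Circular speed at r = 23500 km: v_c = √(μ/r) = 1.3492 km/s.
Vis-viva on the transfer ellipse at r = 23500 km gives v_t = √[μ(2/r − 1/a_t)] = 0.74522 km/s.
Δv₁ = |v_t − v_c| = |0.74522 − 1.3492| = 0.6040 km/s.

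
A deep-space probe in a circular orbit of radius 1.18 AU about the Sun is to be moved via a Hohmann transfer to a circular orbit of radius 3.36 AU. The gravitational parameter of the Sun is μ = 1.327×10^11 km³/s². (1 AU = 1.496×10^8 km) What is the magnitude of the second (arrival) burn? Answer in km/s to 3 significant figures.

Δv₂ = 4.53 km/s

In km: r₁ = 1.18 × 1.496×10^8 = 1.76528×10^8 km; r₂ = 3.36 × 1.496×10^8 = 5.02656×10^8 km.
Semi-major axis of the transfer orbit: a_t = (1.76528×10^8 + 5.02656×10^8)/2 = 3.39592×10^8 km.
On the circular orbit at r = 5.02656×10^8 km, v_c = √(μ/r) = 16.248 km/s.
Transfer-orbit speed at the same r (vis-viva, a = a_t): v_t = √[μ(2/r − 1/a_t)] = 11.715 km/s.
Δv₂ = |v_t − v_c| = |11.715 − 16.248| = 4.533 km/s.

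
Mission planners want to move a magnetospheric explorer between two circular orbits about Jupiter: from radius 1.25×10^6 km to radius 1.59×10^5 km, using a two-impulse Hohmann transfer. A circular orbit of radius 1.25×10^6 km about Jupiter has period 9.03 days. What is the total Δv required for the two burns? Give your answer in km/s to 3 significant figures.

From Kepler's third law T² = 4π²r³/μ at r = 1.25×10^6 km, T = 9.03 days = 9.03 × 86400 s = 7.80192×10^5 s: μ = 4π²r³/T² = 1.26674×10^8 km³/s².
Transfer-ellipse semi-major axis a_t = (r₁ + r₂)/2 = (1.250×10^6 + 1.590×10^5)/2 = 7.045×10^5 km.
Circular speed at r₁: v₁ = √(μ/r₁) = √(1.26674×10^8/1.250×10^6) = 10.0667 km/s.
Transfer-orbit speed at r₁ (vis-viva): v_a = √[μ(2/r₁ − 1/a_t)] = 4.78241 km/s.
First burn Δv₁ = |v_a − v₁| = 5.284 km/s.
At r₂, v₂ = √(μ/r₂) = 28.226 km/s.
Transfer-orbit speed at r₂: v_p = √[μ(2/r₂ − 1/a_t)] = 37.598 km/s.
Second burn Δv₂ = |v₂ − v_p| = 9.372 km/s.
Total Δv = Δv₁ + Δv₂ = 14.66 km/s.

Δv = 14.7 km/s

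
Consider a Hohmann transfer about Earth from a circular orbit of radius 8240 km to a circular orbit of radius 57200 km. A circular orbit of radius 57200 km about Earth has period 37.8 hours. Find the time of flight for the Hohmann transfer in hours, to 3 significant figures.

From Kepler's third law T² = 4π²r³/μ at r = 57200 km, T = 37.8 hours = 37.8 × 3600 s = 1.3608×10^5 s: μ = 4π²r³/T² = 3.98987×10^5 km³/s².
The Hohmann ellipse has a_t = (r₁ + r₂)/2 = 32720 km.
By Kepler's third law the transfer-orbit period is T = 2π√(a_t³/μ), so t = T/2 = 29440 s.
Converting: 29440 s ÷ 3600 s/hour = 8.18 hours.

t = 8.18 hours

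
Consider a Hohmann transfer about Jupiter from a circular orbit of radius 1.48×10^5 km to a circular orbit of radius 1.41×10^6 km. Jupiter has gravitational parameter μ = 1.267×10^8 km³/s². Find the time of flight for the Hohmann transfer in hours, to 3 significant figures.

t = 53.3 hours

Transfer-ellipse semi-major axis a_t = (r₁ + r₂)/2 = (1.480×10^5 + 1.410×10^6)/2 = 7.790×10^5 km.
Transfer time t = π√(a_t³/μ) = π√((7.790×10^5)³ / 1.267×10^8) = 1.919×10^5 s.
Converting: 1.919×10^5 s ÷ 3600 s/hour = 53.3 hours.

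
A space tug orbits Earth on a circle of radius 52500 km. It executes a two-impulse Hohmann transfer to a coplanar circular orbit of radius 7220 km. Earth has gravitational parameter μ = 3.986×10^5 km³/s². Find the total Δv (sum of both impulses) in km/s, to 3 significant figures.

Semi-major axis of the transfer orbit: a_t = (52500 + 7220)/2 = 29860 km.
Circular speed at r₁: v₁ = √(μ/r₁) = √(3.986×10^5/52500) = 2.75543 km/s.
Transfer-orbit speed at r₁ (vis-viva): v_a = √[μ(2/r₁ − 1/a_t)] = 1.35492 km/s.
First burn Δv₁ = |v_a − v₁| = 1.401 km/s.
At r₂, v₂ = √(μ/r₂) = 7.430 km/s.
Transfer-orbit speed at r₂: v_p = √[μ(2/r₂ − 1/a_t)] = 9.852 km/s.
Second burn Δv₂ = |v₂ − v_p| = 2.422 km/s.
Total Δv = Δv₁ + Δv₂ = 3.823 km/s.

Δv = 3.82 km/s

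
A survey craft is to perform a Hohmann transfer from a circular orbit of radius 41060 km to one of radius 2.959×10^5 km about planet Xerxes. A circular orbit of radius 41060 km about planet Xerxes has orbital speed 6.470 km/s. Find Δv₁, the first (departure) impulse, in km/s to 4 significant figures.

From the circular-orbit relation v² = μ/r at r = 41060 km: μ = v²r = (6.470)² × 41060 = 1.71881×10^6 km³/s².
The Hohmann ellipse has a_t = (r₁ + r₂)/2 = 1.6848×10^5 km.
Circular speed at r = 41060 km: v_c = √(μ/r) = 6.470 km/s.
Transfer-orbit speed at the same r (vis-viva, a = a_t): v_t = √[μ(2/r − 1/a_t)] = 8.574 km/s.
Δv₁ = |v_t − v_c| = |8.574 − 6.470| = 2.104 km/s.

Δv₁ = 2.104 km/s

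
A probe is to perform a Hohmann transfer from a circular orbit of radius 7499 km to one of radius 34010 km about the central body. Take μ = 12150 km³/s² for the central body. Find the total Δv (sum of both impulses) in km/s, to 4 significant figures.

Transfer-ellipse semi-major axis a_t = (r₁ + r₂)/2 = (7499 + 34010)/2 = 20754.5 km.
At r₁ the circular-orbit speed is v₁ = √(μ/r₁) = 1.2728771 km/s.
On the transfer ellipse at r₁, vis-viva equation gives v_p = √[μ(2/r₁ − 1/a_t)] = 1.6294222 km/s.
First burn Δv₁ = |v_p − v₁| = 0.35655 km/s.
Circular speed at r₂: v₂ = √(μ/r₂) = 0.59770 km/s.
Transfer-orbit speed at r₂: v_a = √[μ(2/r₂ − 1/a_t)] = 0.35928 km/s.
Second burn Δv₂ = |v₂ − v_a| = 0.23842 km/s.
Total Δv = Δv₁ + Δv₂ = 0.5950 km/s.

Δv = 0.5950 km/s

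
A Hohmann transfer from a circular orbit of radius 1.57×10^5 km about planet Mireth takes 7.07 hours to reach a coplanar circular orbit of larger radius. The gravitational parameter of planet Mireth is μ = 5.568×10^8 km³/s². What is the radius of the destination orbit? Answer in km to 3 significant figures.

Transfer time t = 7.07 hours = 25452 s, and t = π√(a_t³/μ).
So a_t = (μ t²/π²)^(1/3) = (5.568×10^8 × (25452)² / π²)^(1/3) = 3.3185×10^5 km.
Since a_t = (r₁ + r₂)/2, r₂ = 2a_t − r₁ = 2×3.3185×10^5 − 1.570×10^5 = 5.067×10^5 km.

r₂ = 5.07×10^5 km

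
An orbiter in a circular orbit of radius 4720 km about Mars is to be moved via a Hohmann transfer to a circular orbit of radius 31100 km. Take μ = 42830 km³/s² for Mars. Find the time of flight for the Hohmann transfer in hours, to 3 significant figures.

Transfer-ellipse semi-major axis a_t = (r₁ + r₂)/2 = (4720 + 31100)/2 = 17910 km.
By Kepler's third law the transfer-orbit period is T = 2π√(a_t³/μ), so t = T/2 = 36380 s.
Converting: 36380 s ÷ 3600 s/hour = 10.1 hours.

t = 10.1 hours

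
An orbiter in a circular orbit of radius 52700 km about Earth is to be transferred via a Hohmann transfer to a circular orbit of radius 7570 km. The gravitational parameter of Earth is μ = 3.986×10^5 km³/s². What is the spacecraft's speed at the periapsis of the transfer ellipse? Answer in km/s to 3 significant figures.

Semi-major axis of the transfer orbit: a_t = (52700 + 7570)/2 = 30135 km.
The periapsis of the transfer ellipse is at r = 7570 km.
From the vis-viva equation, v = √[μ(2/r − 1/a_t)] = 9.596 km/s.

v = 9.60 km/s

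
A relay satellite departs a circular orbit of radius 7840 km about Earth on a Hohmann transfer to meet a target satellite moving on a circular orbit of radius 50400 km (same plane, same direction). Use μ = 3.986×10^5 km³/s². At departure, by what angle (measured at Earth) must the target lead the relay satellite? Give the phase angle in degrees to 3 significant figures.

φ = 101°

The Hohmann ellipse has a_t = (r₁ + r₂)/2 = 29120 km.
Transfer time t = π√(a_t³/μ) = 24727 s.
The target's mean motion on its circular orbit is ω₂ = √(μ/r₂³) = 5.5799×10^-5 rad/s.
Angle swept by the target during transfer: ω₂·t = 1.3797 rad = 79.05°.
The relay satellite traverses 180° on the transfer ellipse, so the target must lead by 180° − 79.05° = 101°.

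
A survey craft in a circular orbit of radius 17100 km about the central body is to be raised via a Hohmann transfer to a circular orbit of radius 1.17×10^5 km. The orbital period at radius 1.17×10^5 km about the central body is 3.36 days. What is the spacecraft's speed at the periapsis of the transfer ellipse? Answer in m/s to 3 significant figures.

v = 8750 m/s

From Kepler's third law T² = 4π²r³/μ at r = 1.17×10^5 km, T = 3.36 days = 3.36 × 86400 s = 2.90304×10^5 s: μ = 4π²r³/T² = 7.50259×10^5 km³/s².
The Hohmann ellipse has a_t = (r₁ + r₂)/2 = 67050 km.
At periapsis, r = 17100 km.
Vis-viva: v = √[μ(2/r − 1/a_t)] = √[7.50259×10^5 × (2/17100 − 1/67050)] = 8.750 km/s.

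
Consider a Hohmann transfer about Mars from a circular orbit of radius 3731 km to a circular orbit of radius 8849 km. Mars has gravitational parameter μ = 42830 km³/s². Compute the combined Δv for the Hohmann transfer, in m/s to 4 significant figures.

Δv = 1136 m/s

Transfer-ellipse semi-major axis a_t = (r₁ + r₂)/2 = (3731 + 8849)/2 = 6290 km.
Circular speed at r₁: v₁ = √(μ/r₁) = √(42830/3731) = 3.38814 km/s.
Transfer-orbit speed at r₁ (vis-viva equation): v_p = √[μ(2/r₁ − 1/a_t)] = 4.01868 km/s.
First burn Δv₁ = |v_p − v₁| = 0.6305 km/s.
At r₂, v₂ = √(μ/r₂) = 2.2000 km/s.
Transfer-orbit speed at r₂: v_a = √[μ(2/r₂ − 1/a_t)] = 1.6944 km/s.
Second burn Δv₂ = |v₂ − v_a| = 0.5056 km/s.
Total Δv = Δv₁ + Δv₂ = 1.136 km/s.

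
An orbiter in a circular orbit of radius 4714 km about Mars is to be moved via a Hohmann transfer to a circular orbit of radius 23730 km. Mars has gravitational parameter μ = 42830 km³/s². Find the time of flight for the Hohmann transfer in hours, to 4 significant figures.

Semi-major axis of the transfer orbit: a_t = (4714 + 23730)/2 = 14222 km.
Transfer time t = π√(a_t³/μ) = π√((14222)³ / 42830) = 25746 s.
Converting: 25746 s ÷ 3600 s/hour = 7.152 hours.

t = 7.152 hours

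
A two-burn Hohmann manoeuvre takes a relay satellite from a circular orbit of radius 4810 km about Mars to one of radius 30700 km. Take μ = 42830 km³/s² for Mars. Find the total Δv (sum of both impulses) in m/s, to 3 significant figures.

Δv = 1510 m/s

The Hohmann ellipse has a_t = (r₁ + r₂)/2 = 17755 km.
At r₁ the circular-orbit speed is v₁ = √(μ/r₁) = 2.9840 km/s.
Transfer-orbit speed at r₁ (v² = μ(2/r − 1/a)): v_p = √[μ(2/r₁ − 1/a_t)] = 3.9238 km/s.
First burn Δv₁ = |v_p − v₁| = 0.9398 km/s.
Circular speed at r₂: v₂ = √(μ/r₂) = 1.18115 km/s.
Transfer-orbit speed at r₂: v_a = √[μ(2/r₂ − 1/a_t)] = 0.614776 km/s.
Second burn Δv₂ = |v₂ − v_a| = 0.5664 km/s.
Δv = Δv₁ + Δv₂ = 0.9398 + 0.5664 = 1.506 km/s.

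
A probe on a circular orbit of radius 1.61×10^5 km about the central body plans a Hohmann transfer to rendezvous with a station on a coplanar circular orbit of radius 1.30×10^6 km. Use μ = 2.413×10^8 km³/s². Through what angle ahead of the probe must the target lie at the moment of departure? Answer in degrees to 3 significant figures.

φ = 104°

The Hohmann ellipse has a_t = (r₁ + r₂)/2 = 7.305×10^5 km.
Transfer time t = π√(a_t³/μ) = 1.2627×10^5 s.
The target's mean motion on its circular orbit is ω₂ = √(μ/r₂³) = 1.0480×10^-5 rad/s.
Angle swept by the target during transfer: ω₂·t = 1.3233 rad = 75.82°.
Arrival is 180° from departure on the ellipse, so φ = 180° − 75.82° = 104°.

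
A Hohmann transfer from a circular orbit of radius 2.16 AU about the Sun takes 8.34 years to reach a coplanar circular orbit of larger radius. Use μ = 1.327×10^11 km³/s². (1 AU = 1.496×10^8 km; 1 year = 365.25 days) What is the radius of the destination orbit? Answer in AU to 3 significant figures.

In km: r₁ = 2.16 × 1.496×10^8 = 3.23136×10^8 km.
Transfer time t = 8.34 years × 365.25 × 86400 s = 2.63190384×10^8 s, and t = π√(a_t³/μ).
So a_t = (μ t²/π²)^(1/3) = (1.327×10^11 × (2.63190384×10^8)² / π²)^(1/3) = 9.7657×10^8 km.
Since a_t = (r₁ + r₂)/2, r₂ = 2a_t − r₁ = 2×9.7657×10^8 − 3.23136×10^8 = 1.630004×10^9 km.
In AU: r₂ = 1.630004×10^9 / 1.496×10^8 = 10.9 AU.

r₂ = 10.9 AU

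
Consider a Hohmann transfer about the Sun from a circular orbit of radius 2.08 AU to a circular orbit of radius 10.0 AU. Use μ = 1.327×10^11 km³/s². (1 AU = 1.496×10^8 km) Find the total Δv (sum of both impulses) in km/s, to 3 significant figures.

Δv = 9.81 km/s

In km: r₁ = 2.08 × 1.496×10^8 = 3.11168×10^8 km; r₂ = 10.0 × 1.496×10^8 = 1.496×10^9 km.
Transfer-ellipse semi-major axis a_t = (r₁ + r₂)/2 = (3.11168×10^8 + 1.496×10^9)/2 = 9.03584×10^8 km.
At r₁ the circular-orbit speed is v₁ = √(μ/r₁) = 20.651 km/s.
Transfer-orbit speed at r₁ (vis-viva equation): v_p = √[μ(2/r₁ − 1/a_t)] = 26.572 km/s.
First burn Δv₁ = |v_p − v₁| = 5.921 km/s.
At r₂, v₂ = √(μ/r₂) = 9.418 km/s.
Transfer-orbit speed at r₂: v_a = √[μ(2/r₂ − 1/a_t)] = 5.527 km/s.
Second burn Δv₂ = |v₂ − v_a| = 3.891 km/s.
Δv = Δv₁ + Δv₂ = 5.921 + 3.891 = 9.812 km/s.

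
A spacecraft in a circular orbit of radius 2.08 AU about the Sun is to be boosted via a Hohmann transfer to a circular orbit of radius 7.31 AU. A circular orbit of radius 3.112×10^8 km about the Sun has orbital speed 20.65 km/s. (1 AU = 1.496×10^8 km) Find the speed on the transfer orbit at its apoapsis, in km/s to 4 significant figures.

From the circular-orbit relation v² = μ/r at r = 3.112×10^8 km: μ = v²r = (20.65)² × 3.112×10^8 = 1.32703×10^11 km³/s².
In km: r₁ = 2.08 × 1.496×10^8 = 3.11168×10^8 km; r₂ = 7.31 × 1.496×10^8 = 1.093576×10^9 km.
Semi-major axis of the transfer orbit: a_t = (3.11168×10^8 + 1.093576×10^9)/2 = 7.02372×10^8 km.
At apoapsis, r = 1.093576×10^9 km.
Applying v² = μ(2/r − 1/a_t): v = 7.332 km/s.

v = 7.332 km/s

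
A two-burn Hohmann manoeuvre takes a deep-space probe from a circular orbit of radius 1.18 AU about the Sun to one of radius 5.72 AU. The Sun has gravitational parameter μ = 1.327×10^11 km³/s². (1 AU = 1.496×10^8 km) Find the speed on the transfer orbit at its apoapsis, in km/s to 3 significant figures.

v = 7.28 km/s

In km: r₁ = 1.18 × 1.496×10^8 = 1.76528×10^8 km; r₂ = 5.72 × 1.496×10^8 = 8.55712×10^8 km.
The Hohmann ellipse has a_t = (r₁ + r₂)/2 = 5.1612×10^8 km.
At apoapsis, r = 8.55712×10^8 km.
Vis-viva: v = √[μ(2/r − 1/a_t)] = √[1.327×10^11 × (2/8.55712×10^8 − 1/5.1612×10^8)] = 7.283 km/s.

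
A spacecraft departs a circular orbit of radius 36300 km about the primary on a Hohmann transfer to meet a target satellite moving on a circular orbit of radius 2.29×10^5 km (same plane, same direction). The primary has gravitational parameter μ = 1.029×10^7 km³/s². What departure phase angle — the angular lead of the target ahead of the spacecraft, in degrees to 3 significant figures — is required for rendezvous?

Transfer-ellipse semi-major axis a_t = (r₁ + r₂)/2 = (36300 + 2.290×10^5)/2 = 1.3265×10^5 km.
Transfer time t = π√(a_t³/μ) = 47315.5 s.
The target's mean motion on its circular orbit is ω₂ = √(μ/r₂³) = 2.92721×10^-5 rad/s.
Angle swept by the target during transfer: ω₂·t = 1.38502 rad = 79.36°.
The spacecraft traverses 180° on the transfer ellipse, so the target must lead by 180° − 79.36° = 101°.

φ = 101°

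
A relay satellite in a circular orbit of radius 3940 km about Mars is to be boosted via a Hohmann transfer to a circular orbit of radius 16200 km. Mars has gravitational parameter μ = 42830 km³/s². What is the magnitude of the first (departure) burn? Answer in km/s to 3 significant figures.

Transfer-ellipse semi-major axis a_t = (r₁ + r₂)/2 = (3940 + 16200)/2 = 10070 km.
Circular speed at r = 3940 km: v_c = √(μ/r) = 3.2971 km/s.
Transfer-orbit speed at the same r (vis-viva, a = a_t): v_t = √[μ(2/r − 1/a_t)] = 4.1819 km/s.
Δv₁ = |v_t − v_c| = |4.1819 − 3.2971| = 0.8848 km/s.

Δv₁ = 0.885 km/s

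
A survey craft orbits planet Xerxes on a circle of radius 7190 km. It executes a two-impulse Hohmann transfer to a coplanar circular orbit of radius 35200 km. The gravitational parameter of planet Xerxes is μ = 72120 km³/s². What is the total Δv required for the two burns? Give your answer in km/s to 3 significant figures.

Δv = 1.51 km/s

The Hohmann ellipse has a_t = (r₁ + r₂)/2 = 21195 km.
Circular speed at r₁: v₁ = √(μ/r₁) = √(72120/7190) = 3.1671 km/s.
On the transfer ellipse at r₁, v² = μ(2/r − 1/a) gives v_p = √[μ(2/r₁ − 1/a_t)] = 4.0815 km/s.
First burn Δv₁ = |v_p − v₁| = 0.9144 km/s.
Circular speed at r₂: v₂ = √(μ/r₂) = 1.4314 km/s.
Transfer-orbit speed at r₂: v_a = √[μ(2/r₂ − 1/a_t)] = 0.83369 km/s.
Second burn Δv₂ = |v₂ − v_a| = 0.5977 km/s.
Δv = Δv₁ + Δv₂ = 0.9144 + 0.5977 = 1.512 km/s.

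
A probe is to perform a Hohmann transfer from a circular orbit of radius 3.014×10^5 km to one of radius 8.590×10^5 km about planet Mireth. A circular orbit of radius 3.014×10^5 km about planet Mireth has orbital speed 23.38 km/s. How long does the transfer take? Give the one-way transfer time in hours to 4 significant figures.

From the circular-orbit relation v² = μ/r at r = 3.014×10^5 km: μ = v²r = (23.38)² × 3.014×10^5 = 1.64753×10^8 km³/s².
The Hohmann ellipse has a_t = (r₁ + r₂)/2 = 5.802×10^5 km.
By Kepler's third law the transfer-orbit period is T = 2π√(a_t³/μ), so t = T/2 = 1.0817×10^5 s.
Converting: 1.0817×10^5 s ÷ 3600 s/hour = 30.05 hours.

t = 30.05 hours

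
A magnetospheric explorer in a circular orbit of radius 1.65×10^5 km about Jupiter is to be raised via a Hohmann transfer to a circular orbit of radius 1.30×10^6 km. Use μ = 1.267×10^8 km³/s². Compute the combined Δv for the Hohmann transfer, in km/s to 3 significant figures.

Semi-major axis of the transfer orbit: a_t = (1.650×10^5 + 1.300×10^6)/2 = 7.325×10^5 km.
Circular speed at r₁: v₁ = √(μ/r₁) = √(1.267×10^8/1.650×10^5) = 27.711 km/s.
Transfer-orbit speed at r₁ (vis-viva): v_p = √[μ(2/r₁ − 1/a_t)] = 36.916 km/s.
First burn Δv₁ = |v_p − v₁| = 9.205 km/s.
Circular speed at r₂: v₂ = √(μ/r₂) = 9.872 km/s.
Transfer-orbit speed at r₂: v_a = √[μ(2/r₂ − 1/a_t)] = 4.685 km/s.
Second burn Δv₂ = |v₂ − v_a| = 5.187 km/s.
Total Δv = Δv₁ + Δv₂ = 14.39 km/s.

Δv = 14.4 km/s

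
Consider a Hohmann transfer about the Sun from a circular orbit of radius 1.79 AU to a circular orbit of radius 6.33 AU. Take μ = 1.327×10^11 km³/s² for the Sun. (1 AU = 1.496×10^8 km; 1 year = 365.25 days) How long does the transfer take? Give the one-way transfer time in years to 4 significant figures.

In km: r₁ = 1.79 × 1.496×10^8 = 2.67784×10^8 km; r₂ = 6.33 × 1.496×10^8 = 9.46968×10^8 km.
Semi-major axis of the transfer orbit: a_t = (2.67784×10^8 + 9.46968×10^8)/2 = 6.07376×10^8 km.
Half the transfer-orbit period gives t = π√(a_t³/μ) = 1.291×10^8 s.
Converting: 1.291×10^8 s ÷ 3.15576×10^7 s/year (365.25 × 86400) = 4.091 years.

t = 4.091 years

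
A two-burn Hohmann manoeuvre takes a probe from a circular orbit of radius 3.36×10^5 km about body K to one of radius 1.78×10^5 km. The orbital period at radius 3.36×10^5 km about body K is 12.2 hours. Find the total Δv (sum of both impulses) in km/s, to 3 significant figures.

From Kepler's third law T² = 4π²r³/μ at r = 3.36×10^5 km, T = 12.2 hours = 12.2 × 3600 s = 43920 s: μ = 4π²r³/T² = 7.76342×10^8 km³/s².
Semi-major axis of the transfer orbit: a_t = (3.360×10^5 + 1.780×10^5)/2 = 2.570×10^5 km.
At r₁ the circular-orbit speed is v₁ = √(μ/r₁) = 48.0681 km/s.
On the transfer ellipse at r₁, v² = μ(2/r − 1/a) gives v_a = √[μ(2/r₁ − 1/a_t)] = 40.0037 km/s.
First burn Δv₁ = |v_a − v₁| = 8.0644 km/s.
Circular speed at r₂: v₂ = √(μ/r₂) = 66.0414 km/s.
Transfer-orbit speed at r₂: v_p = √[μ(2/r₂ − 1/a_t)] = 75.5126 km/s.
Second burn Δv₂ = |v₂ − v_p| = 9.4712 km/s.
Total Δv = Δv₁ + Δv₂ = 17.54 km/s.

Δv = 17.5 km/s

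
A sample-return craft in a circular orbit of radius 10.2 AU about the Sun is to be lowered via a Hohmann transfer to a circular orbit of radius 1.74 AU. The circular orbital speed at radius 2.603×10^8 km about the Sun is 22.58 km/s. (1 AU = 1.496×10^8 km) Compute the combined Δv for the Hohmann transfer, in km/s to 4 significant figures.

From the circular-orbit relation v² = μ/r at r = 2.603×10^8 km: μ = v²r = (22.58)² × 2.603×10^8 = 1.32716×10^11 km³/s².
In km: r₁ = 10.2 × 1.496×10^8 = 1.52592×10^9 km; r₂ = 1.74 × 1.496×10^8 = 2.60304×10^8 km.
The Hohmann ellipse has a_t = (r₁ + r₂)/2 = 8.93112×10^8 km.
At r₁ the circular-orbit speed is v₁ = √(μ/r₁) = 9.326 km/s.
On the transfer ellipse at r₁, v² = μ(2/r − 1/a) gives v_a = √[μ(2/r₁ − 1/a_t)] = 5.035 km/s.
First burn Δv₁ = |v_a − v₁| = 4.291 km/s.
At r₂, v₂ = √(μ/r₂) = 22.5798 km/s.
Transfer-orbit speed at r₂: v_p = √[μ(2/r₂ − 1/a_t)] = 29.5144 km/s.
Second burn Δv₂ = |v₂ − v_p| = 6.935 km/s.
Total Δv = Δv₁ + Δv₂ = 11.23 km/s.

Δv = 11.23 km/s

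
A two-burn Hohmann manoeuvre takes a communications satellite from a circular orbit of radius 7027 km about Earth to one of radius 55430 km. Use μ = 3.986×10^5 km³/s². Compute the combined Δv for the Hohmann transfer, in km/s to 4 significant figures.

Semi-major axis of the transfer orbit: a_t = (7027 + 55430)/2 = 31228.5 km.
At r₁ the circular-orbit speed is v₁ = √(μ/r₁) = 7.53154 km/s.
Transfer-orbit speed at r₁ (v² = μ(2/r − 1/a)): v_p = √[μ(2/r₁ − 1/a_t)] = 10.0341 km/s.
First burn Δv₁ = |v_p − v₁| = 2.5026 km/s.
At r₂, v₂ = √(μ/r₂) = 2.68161 km/s.
Transfer-orbit speed at r₂: v_a = √[μ(2/r₂ − 1/a_t)] = 1.27205 km/s.
Second burn Δv₂ = |v₂ − v_a| = 1.4096 km/s.
Δv = Δv₁ + Δv₂ = 2.5026 + 1.4096 = 3.912 km/s.

Δv = 3.912 km/s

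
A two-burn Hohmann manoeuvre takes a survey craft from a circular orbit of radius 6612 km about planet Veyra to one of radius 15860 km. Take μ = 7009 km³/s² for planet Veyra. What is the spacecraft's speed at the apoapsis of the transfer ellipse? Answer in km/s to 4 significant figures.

v = 0.5100 km/s

Semi-major axis of the transfer orbit: a_t = (6612 + 15860)/2 = 11236 km.
The apoapsis of the transfer ellipse is at r = 15860 km.
From the vis-viva equation, v = √[μ(2/r − 1/a_t)] = 0.5100 km/s.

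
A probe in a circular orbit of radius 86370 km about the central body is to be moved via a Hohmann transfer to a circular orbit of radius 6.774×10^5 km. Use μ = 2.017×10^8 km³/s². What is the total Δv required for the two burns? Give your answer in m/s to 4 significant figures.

Transfer-ellipse semi-major axis a_t = (r₁ + r₂)/2 = (86370 + 6.774×10^5)/2 = 3.81885×10^5 km.
Circular speed at r₁: v₁ = √(μ/r₁) = √(2.017×10^8/86370) = 48.32 km/s.
On the transfer ellipse at r₁, v² = μ(2/r − 1/a) gives v_p = √[μ(2/r₁ − 1/a_t)] = 64.36 km/s.
First burn Δv₁ = |v_p − v₁| = 16.04 km/s.
At r₂, v₂ = √(μ/r₂) = 17.2556 km/s.
Transfer-orbit speed at r₂: v_a = √[μ(2/r₂ − 1/a_t)] = 8.20626 km/s.
Second burn Δv₂ = |v₂ − v_a| = 9.049 km/s.
Δv = Δv₁ + Δv₂ = 16.04 + 9.049 = 25.09 km/s.

Δv = 25090 m/s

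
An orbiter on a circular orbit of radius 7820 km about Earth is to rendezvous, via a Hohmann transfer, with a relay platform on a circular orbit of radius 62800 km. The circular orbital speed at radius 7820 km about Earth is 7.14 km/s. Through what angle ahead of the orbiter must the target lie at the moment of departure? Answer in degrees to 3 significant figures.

From the circular-orbit relation v² = μ/r at r = 7820 km: μ = v²r = (7.14)² × 7820 = 3.98660×10^5 km³/s².
Semi-major axis of the transfer orbit: a_t = (7820 + 62800)/2 = 35310 km.
The half-period of the transfer ellipse is t = π√(a_t³/μ) = 33014 s.
The target's mean motion on its circular orbit is ω₂ = √(μ/r₂³) = 4.0120×10^-5 rad/s.
Angle swept by the target during transfer: ω₂·t = 1.3245 rad = 75.89°.
The orbiter traverses 180° on the transfer ellipse, so the target must lead by 180° − 75.89° = 104°.

φ = 104°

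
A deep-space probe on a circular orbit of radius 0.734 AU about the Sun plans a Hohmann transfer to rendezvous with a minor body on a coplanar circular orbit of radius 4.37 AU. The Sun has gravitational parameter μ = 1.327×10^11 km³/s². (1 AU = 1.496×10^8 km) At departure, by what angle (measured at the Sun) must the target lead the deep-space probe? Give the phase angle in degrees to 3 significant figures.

φ = 99.7°

In km: r₁ = 0.734 × 1.496×10^8 = 1.098064×10^8 km; r₂ = 4.37 × 1.496×10^8 = 6.53752×10^8 km.
Semi-major axis of the transfer orbit: a_t = (1.098064×10^8 + 6.53752×10^8)/2 = 3.817792×10^8 km.
Transfer time t = π√(a_t³/μ) = 6.433×10^7 s.
Target angular speed ω₂ = √(μ/r₂³) = 2.179×10^-8 rad/s.
Angle swept by the target during transfer: ω₂·t = 1.402 rad = 80.33°.
The deep-space probe traverses 180° on the transfer ellipse, so the target must lead by 180° − 80.33° = 99.7°.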